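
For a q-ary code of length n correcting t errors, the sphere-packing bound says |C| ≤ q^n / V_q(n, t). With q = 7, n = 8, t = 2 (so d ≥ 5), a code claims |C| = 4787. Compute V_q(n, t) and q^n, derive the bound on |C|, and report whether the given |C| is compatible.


V_q(n, t) = 1057, q^n = 5764801, Hamming bound = 5453, |C| = 4787 ≤ bound (satisfied).

Step 1: Compute V_q(n, t) = Σ_{j=0}^2 C(n, j) (q−1)^j.
  j = 0: C(8,0)·(6)^0 = 1·1 = 1.
  j = 1: C(8,1)·(6)^1 = 8·6 = 48.
  j = 2: C(8,2)·(6)^2 = 28·36 = 1008.
  V_q(n, t) = 1 + 48 + 1008 = 1057.
Step 2: q^n = 7^8 = 5764801.
Step 3: Hamming bound ⌊q^n / V_q(n,t)⌋ = ⌊5764801/1057⌋ = 5453.
Step 4: Compare |C| = 4787 to 5453: satisfied.
The claimed |C| lies below the Hamming bound.


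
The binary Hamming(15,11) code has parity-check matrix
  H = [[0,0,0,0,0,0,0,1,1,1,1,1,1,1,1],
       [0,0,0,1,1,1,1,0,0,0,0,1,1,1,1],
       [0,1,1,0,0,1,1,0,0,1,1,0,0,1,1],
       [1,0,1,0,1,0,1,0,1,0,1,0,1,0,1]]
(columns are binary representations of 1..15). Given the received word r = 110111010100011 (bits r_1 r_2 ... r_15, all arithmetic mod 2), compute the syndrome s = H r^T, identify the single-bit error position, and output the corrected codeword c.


s = (0, 1, 1, 1)^T, error position = 7, corrected codeword c = 110111110100011

Compute s = H r^T mod 2 one row at a time:
  s_1 = 1 + 0 + 1 + 0 + 0 + 0 + 1 + 1 = 4 ≡ 0 (mod 2).
  s_2 = 1 + 1 + 1 + 0 + 0 + 0 + 1 + 1 = 5 ≡ 1 (mod 2).
  s_3 = 1 + 0 + 1 + 0 + 1 + 0 + 1 + 1 = 5 ≡ 1 (mod 2).
  s_4 = 1 + 0 + 1 + 0 + 0 + 0 + 0 + 1 = 3 ≡ 1 (mod 2).
s = (0, 1, 1, 1)^T — this equals column 7 of H (binary 0111), so error is at position 7.
Correct: flip bit 7 of r = 110111010100011 to get c = 110111110100011.


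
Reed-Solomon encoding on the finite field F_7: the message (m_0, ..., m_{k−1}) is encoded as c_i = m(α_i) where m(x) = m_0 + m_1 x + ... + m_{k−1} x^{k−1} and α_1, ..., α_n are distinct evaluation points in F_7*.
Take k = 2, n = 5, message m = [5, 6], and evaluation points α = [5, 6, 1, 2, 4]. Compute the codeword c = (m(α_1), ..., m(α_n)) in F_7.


c = [0, 6, 4, 3, 1]

Message polynomial: m(x) = 5 + 6·x (mod 7).
For each evaluation point α_i, compute m(α_i) mod 7:
  α_1 = 5: Horner steps 6 → 0, so m(5) = 0.
  α_2 = 6: Horner steps 6 → 6, so m(6) = 6.
  α_3 = 1: Horner steps 6 → 4, so m(1) = 4.
  α_4 = 2: Horner steps 6 → 3, so m(2) = 3.
  α_5 = 4: Horner steps 6 → 1, so m(4) = 1.
Codeword c = [0, 6, 4, 3, 1] ∈ F_7^5.


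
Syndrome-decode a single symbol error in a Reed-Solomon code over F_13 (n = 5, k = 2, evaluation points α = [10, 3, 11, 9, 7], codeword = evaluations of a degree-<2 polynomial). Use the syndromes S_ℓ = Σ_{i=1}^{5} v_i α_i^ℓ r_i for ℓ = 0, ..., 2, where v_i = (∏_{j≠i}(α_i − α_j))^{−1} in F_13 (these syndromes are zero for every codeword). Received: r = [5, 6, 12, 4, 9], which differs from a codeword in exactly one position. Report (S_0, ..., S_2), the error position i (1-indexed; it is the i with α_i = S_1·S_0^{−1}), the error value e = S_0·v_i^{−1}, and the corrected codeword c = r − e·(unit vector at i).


S = (2, 7, 5), error at position 1, error magnitude e = 10, c = [8, 6, 12, 4, 9].

Step 1: column multipliers v_i = (∏_{j≠i}(α_i − α_j))^{−1} mod 13.
  i = 1 (α = 10): (10−3)(10−11)(10−9)(10−7) = 7·(−1)·1·3 = −21 ≡ 5, so v_1 = 5^{−1} = 8 (mod 13).
  i = 2 (α = 3): (3−10)(3−11)(3−9)(3−7) = (−7)·(−8)·(−6)·(−4) = 1344 ≡ 5, so v_2 = 5^{−1} = 8 (mod 13).
  i = 3 (α = 11): (11−10)(11−3)(11−9)(11−7) = 1·8·2·4 = 64 ≡ 12, so v_3 = 12^{−1} = 12 (mod 13).
  i = 4 (α = 9): (9−10)(9−3)(9−11)(9−7) = (−1)·6·(−2)·2 = 24 ≡ 11, so v_4 = 11^{−1} = 6 (mod 13).
  i = 5 (α = 7): (7−10)(7−3)(7−11)(7−9) = (−3)·4·(−4)·(−2) = −96 ≡ 8, so v_5 = 8^{−1} = 5 (mod 13).
  v = [8, 8, 12, 6, 5].
Step 2: syndromes of r = [5, 6, 12, 4, 9] (all sums mod 13).
  S_0 = Σ v_i r_i = 8·5 + 8·6 + 12·12 + 6·4 + 5·9 = 301 ≡ 2.
  S_1 = Σ v_i α_i r_i = 8·10·5 + 8·3·6 + 12·11·12 + 6·9·4 + 5·7·9 = 2659 ≡ 7.
  α_i^2 mod 13 = [9, 9, 4, 3, 10].
  S_2 = Σ v_i α_i^2 r_i = 8·9·5 + 8·9·6 + 12·4·12 + 6·3·4 + 5·10·9 = 1890 ≡ 5.
  S = (2, 7, 5) ≠ 0, so r is not a codeword (an error is present).
Step 3: locate the error. For a single error e at position i, S_ℓ = v_i·e·α_i^ℓ, so α_err = S_1/S_0.
  S_0^{−1} = 2^{−1} = 7 (mod 13), so α_err = 7·7 = 49 ≡ 10 = α_1. Error position i = 1.
  Consistency check: S_2/S_1 = 5·2 = 10 ≡ 10 = α_err ✓ (single-error assumption holds).
Step 4: error magnitude e = S_0/v_1 = S_0·∏_{j≠1}(α_1 − α_j) = 2·5 = 10 ≡ 10 (mod 13).
Step 5: correct position 1: c_1 = r_1 − e = 5 − 10 ≡ 8 (mod 13). Hence c = [8, 6, 12, 4, 9].
  Check: interpolating c through the α_i gives m(x) = 7 + 4·x (degree < 2) with m(α_i) = c_i for every i, so c is indeed a codeword.


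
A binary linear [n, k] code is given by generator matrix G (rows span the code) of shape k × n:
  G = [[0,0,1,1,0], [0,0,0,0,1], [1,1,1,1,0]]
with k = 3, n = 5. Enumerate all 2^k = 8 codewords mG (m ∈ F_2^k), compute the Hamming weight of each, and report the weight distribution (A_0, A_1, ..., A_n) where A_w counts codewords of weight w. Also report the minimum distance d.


Weight distribution: A_0 = 1, A_1 = 1, A_2 = 2, A_3 = 2, A_4 = 1, A_5 = 1. Minimum distance d = 1.

Enumerate all 2^3 = 8 messages m ∈ F_2^3.
For each, compute codeword c = mG in F_2^5, then tally its weight.
  m = 000 → c = 00000, weight = 0.
  m = 100 → c = 00110, weight = 2.
  m = 010 → c = 00001, weight = 1.
  m = 110 → c = 00111, weight = 3.
  m = 001 → c = 11110, weight = 4.
  m = 101 → c = 11000, weight = 2.
  m = 011 → c = 11111, weight = 5.
  m = 111 → c = 11001, weight = 3.
Tally weights:
  weight 0: 1 codewords.
  weight 1: 1 codewords.
  weight 2: 2 codewords.
  weight 3: 2 codewords.
  weight 4: 1 codewords.
  weight 5: 1 codewords.
Minimum distance d = smallest w > 0 with A_w > 0 = 1.
Sanity: Σ A_w = 8 = 2^3 = 8 ✓.


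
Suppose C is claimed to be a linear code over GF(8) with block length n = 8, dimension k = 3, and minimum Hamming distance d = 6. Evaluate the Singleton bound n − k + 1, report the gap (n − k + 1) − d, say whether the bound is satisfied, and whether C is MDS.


Singleton RHS = n − k + 1 = 6, slack = 0, bound satisfied, MDS.

Singleton bound: d ≤ n − k + 1.
Here n = 8, k = 3, so n − k + 1 = 6.
Given d = 6, check d ≤ 6: YES.
Slack = (n − k + 1) − d = 0.
The code is MDS (slack = 0).
Description: the claimed parameters are [8, 3, 6]_8; such a code would be MDS (meets Singleton bound).


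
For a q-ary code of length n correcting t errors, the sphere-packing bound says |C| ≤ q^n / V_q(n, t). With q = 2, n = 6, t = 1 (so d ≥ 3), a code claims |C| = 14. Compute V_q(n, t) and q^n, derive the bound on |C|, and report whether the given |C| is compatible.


V_q(n, t) = 7, q^n = 64, Hamming bound = 9, |C| = 14 > bound (violated).

Step 1: Compute V_q(n, t) = Σ_{j=0}^1 C(n, j) (q−1)^j.
  j = 0: C(6,0)·(1)^0 = 1·1 = 1.
  j = 1: C(6,1)·(1)^1 = 6·1 = 6.
  V_q(n, t) = 1 + 6 = 7.
Step 2: q^n = 2^6 = 64.
Step 3: Hamming bound ⌊q^n / V_q(n,t)⌋ = ⌊64/7⌋ = 9.
Step 4: Compare |C| = 14 to 9: violated.
The claimed |C| lies above the Hamming bound, so no 2-ary code of length 6 with d ≥ 3 can have 14 codewords.


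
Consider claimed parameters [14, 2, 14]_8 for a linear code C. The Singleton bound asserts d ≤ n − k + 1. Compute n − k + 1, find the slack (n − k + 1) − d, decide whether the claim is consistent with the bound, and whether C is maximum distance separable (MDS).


Singleton RHS = n − k + 1 = 13, slack = -1, bound violated (no such code; not MDS).

Singleton bound: d ≤ n − k + 1.
Here n = 14, k = 2, so n − k + 1 = 13.
Given d = 14, check d ≤ 13: NO.
Slack = (n − k + 1) − d = -1.
The slack is negative: d = 14 exceeds n − k + 1 = 13 by 1, so the Singleton bound is violated and no linear [14, 2, 14]_8 code can exist. In particular it is not MDS (MDS requires d = n − k + 1 exactly).
Description: the claimed parameters are [14, 2, 14]_8; such a code would be impossible (violates the Singleton bound).


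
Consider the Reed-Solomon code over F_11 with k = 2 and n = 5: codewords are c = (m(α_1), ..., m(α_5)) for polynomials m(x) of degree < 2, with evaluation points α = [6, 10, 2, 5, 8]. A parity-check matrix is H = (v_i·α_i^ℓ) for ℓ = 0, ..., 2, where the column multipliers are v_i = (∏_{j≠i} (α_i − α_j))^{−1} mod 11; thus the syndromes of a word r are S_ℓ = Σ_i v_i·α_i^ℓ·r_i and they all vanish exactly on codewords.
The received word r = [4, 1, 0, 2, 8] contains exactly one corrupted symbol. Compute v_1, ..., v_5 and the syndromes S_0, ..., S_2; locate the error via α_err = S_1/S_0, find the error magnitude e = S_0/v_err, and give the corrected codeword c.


S = (1, 2, 4), error at position 3, error magnitude e = 4, c = [4, 1, 7, 2, 8].

Step 1: column multipliers v_i = (∏_{j≠i}(α_i − α_j))^{−1} mod 11.
  i = 1 (α = 6): (6−10)(6−2)(6−5)(6−8) = (−4)·4·1·(−2) = 32 ≡ 10, so v_1 = 10^{−1} = 10 (mod 11).
  i = 2 (α = 10): (10−6)(10−2)(10−5)(10−8) = 4·8·5·2 = 320 ≡ 1, so v_2 = 1^{−1} = 1 (mod 11).
  i = 3 (α = 2): (2−6)(2−10)(2−5)(2−8) = (−4)·(−8)·(−3)·(−6) = 576 ≡ 4, so v_3 = 4^{−1} = 3 (mod 11).
  i = 4 (α = 5): (5−6)(5−10)(5−2)(5−8) = (−1)·(−5)·3·(−3) = −45 ≡ 10, so v_4 = 10^{−1} = 10 (mod 11).
  i = 5 (α = 8): (8−6)(8−10)(8−2)(8−5) = 2·(−2)·6·3 = −72 ≡ 5, so v_5 = 5^{−1} = 9 (mod 11).
  v = [10, 1, 3, 10, 9].
Step 2: syndromes of r = [4, 1, 0, 2, 8] (all sums mod 11).
  S_0 = Σ v_i r_i = 10·4 + 1·1 + 3·0 + 10·2 + 9·8 = 133 ≡ 1.
  S_1 = Σ v_i α_i r_i = 10·6·4 + 1·10·1 + 3·2·0 + 10·5·2 + 9·8·8 = 926 ≡ 2.
  α_i^2 mod 11 = [3, 1, 4, 3, 9].
  S_2 = Σ v_i α_i^2 r_i = 10·3·4 + 1·1·1 + 3·4·0 + 10·3·2 + 9·9·8 = 829 ≡ 4.
  S = (1, 2, 4) ≠ 0, so r is not a codeword (an error is present).
Step 3: locate the error. For a single error e at position i, S_ℓ = v_i·e·α_i^ℓ, so α_err = S_1/S_0.
  S_0^{−1} = 1^{−1} = 1 (mod 11), so α_err = 2·1 = 2 ≡ 2 = α_3. Error position i = 3.
  Consistency check: S_2/S_1 = 4·6 = 24 ≡ 2 = α_err ✓ (single-error assumption holds).
Step 4: error magnitude e = S_0/v_3 = S_0·∏_{j≠3}(α_3 − α_j) = 1·4 = 4 ≡ 4 (mod 11).
Step 5: correct position 3: c_3 = r_3 − e = 0 − 4 ≡ 7 (mod 11). Hence c = [4, 1, 7, 2, 8].
  Check: interpolating c through the α_i gives m(x) = 3 + 2·x (degree < 2) with m(α_i) = c_i for every i, so c is indeed a codeword.


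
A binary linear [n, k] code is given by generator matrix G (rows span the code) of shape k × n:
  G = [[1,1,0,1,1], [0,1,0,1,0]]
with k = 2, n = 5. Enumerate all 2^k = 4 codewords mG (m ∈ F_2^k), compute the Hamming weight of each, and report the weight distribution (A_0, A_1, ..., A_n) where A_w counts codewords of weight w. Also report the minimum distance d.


Weight distribution: A_0 = 1, A_2 = 2, A_4 = 1. Minimum distance d = 2.

Enumerate all 2^2 = 4 messages m ∈ F_2^2.
For each, compute codeword c = mG in F_2^5, then tally its weight.
  m = 00 → c = 00000, weight = 0.
  m = 10 → c = 11011, weight = 4.
  m = 01 → c = 01010, weight = 2.
  m = 11 → c = 10001, weight = 2.
Tally weights:
  weight 0: 1 codewords.
  weight 2: 2 codewords.
  weight 4: 1 codewords.
Minimum distance d = smallest w > 0 with A_w > 0 = 2.
Sanity: Σ A_w = 4 = 2^2 = 4 ✓.


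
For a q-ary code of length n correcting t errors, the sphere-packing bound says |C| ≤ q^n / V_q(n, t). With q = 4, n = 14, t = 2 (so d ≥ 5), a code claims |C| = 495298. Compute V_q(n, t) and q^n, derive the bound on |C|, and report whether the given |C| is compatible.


V_q(n, t) = 862, q^n = 268435456, Hamming bound = 311410, |C| = 495298 > bound (violated).

Step 1: Compute V_q(n, t) = Σ_{j=0}^2 C(n, j) (q−1)^j.
  j = 0: C(14,0)·(3)^0 = 1·1 = 1.
  j = 1: C(14,1)·(3)^1 = 14·3 = 42.
  j = 2: C(14,2)·(3)^2 = 91·9 = 819.
  V_q(n, t) = 1 + 42 + 819 = 862.
Step 2: q^n = 4^14 = 268435456.
Step 3: Hamming bound ⌊q^n / V_q(n,t)⌋ = ⌊268435456/862⌋ = 311410.
Step 4: Compare |C| = 495298 to 311410: violated.
The claimed |C| lies above the Hamming bound, so no 4-ary code of length 14 with d ≥ 5 can have 495298 codewords.


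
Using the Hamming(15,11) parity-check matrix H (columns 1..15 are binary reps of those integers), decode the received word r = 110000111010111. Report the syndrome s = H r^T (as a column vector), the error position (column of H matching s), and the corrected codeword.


s = (0, 0, 1, 0)^T, error position = 2, corrected codeword c = 100000111010111

Compute s = H r^T mod 2 one row at a time:
  s_1 = 1 + 1 + 0 + 1 + 0 + 1 + 1 + 1 = 6 ≡ 0 (mod 2).
  s_2 = 0 + 0 + 0 + 1 + 0 + 1 + 1 + 1 = 4 ≡ 0 (mod 2).
  s_3 = 1 + 0 + 0 + 1 + 0 + 1 + 1 + 1 = 5 ≡ 1 (mod 2).
  s_4 = 1 + 0 + 0 + 1 + 1 + 1 + 1 + 1 = 6 ≡ 0 (mod 2).
s = (0, 0, 1, 0)^T — this equals column 2 of H (binary 0010), so error is at position 2.
Correct: flip bit 2 of r = 110000111010111 to get c = 100000111010111.


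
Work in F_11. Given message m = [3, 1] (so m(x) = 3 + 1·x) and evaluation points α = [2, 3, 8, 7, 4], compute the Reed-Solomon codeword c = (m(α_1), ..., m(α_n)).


c = [5, 6, 0, 10, 7]

Message polynomial: m(x) = 3 + 1·x (mod 11).
For each evaluation point α_i, compute m(α_i) mod 11:
  α_1 = 2: Horner steps 1 → 5, so m(2) = 5.
  α_2 = 3: Horner steps 1 → 6, so m(3) = 6.
  α_3 = 8: Horner steps 1 → 0, so m(8) = 0.
  α_4 = 7: Horner steps 1 → 10, so m(7) = 10.
  α_5 = 4: Horner steps 1 → 7, so m(4) = 7.
Codeword c = [5, 6, 0, 10, 7] ∈ F_11^5.


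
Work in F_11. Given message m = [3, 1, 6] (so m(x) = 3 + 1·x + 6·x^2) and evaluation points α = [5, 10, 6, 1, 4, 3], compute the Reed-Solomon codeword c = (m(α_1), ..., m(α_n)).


c = [4, 8, 5, 10, 4, 5]

Message polynomial: m(x) = 3 + 1·x + 6·x^2 (mod 11).
For each evaluation point α_i, compute m(α_i) mod 11:
  α_1 = 5: Horner steps 6 → 9 → 4, so m(5) = 4.
  α_2 = 10: Horner steps 6 → 6 → 8, so m(10) = 8.
  α_3 = 6: Horner steps 6 → 4 → 5, so m(6) = 5.
  α_4 = 1: Horner steps 6 → 7 → 10, so m(1) = 10.
  α_5 = 4: Horner steps 6 → 3 → 4, so m(4) = 4.
  α_6 = 3: Horner steps 6 → 8 → 5, so m(3) = 5.
Codeword c = [4, 8, 5, 10, 4, 5] ∈ F_11^6.


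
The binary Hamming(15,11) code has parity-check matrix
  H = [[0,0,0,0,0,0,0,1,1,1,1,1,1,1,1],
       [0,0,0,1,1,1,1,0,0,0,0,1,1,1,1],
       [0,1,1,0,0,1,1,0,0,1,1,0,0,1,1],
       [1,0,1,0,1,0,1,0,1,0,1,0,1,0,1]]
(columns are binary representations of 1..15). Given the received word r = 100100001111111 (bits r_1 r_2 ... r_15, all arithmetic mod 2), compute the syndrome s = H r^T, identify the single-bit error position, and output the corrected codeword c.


s = (1, 1, 0, 1)^T, error position = 13, corrected codeword c = 100100001111011

Compute s = H r^T mod 2 one row at a time:
  s_1 = 0 + 1 + 1 + 1 + 1 + 1 + 1 + 1 = 7 ≡ 1 (mod 2).
  s_2 = 1 + 0 + 0 + 0 + 1 + 1 + 1 + 1 = 5 ≡ 1 (mod 2).
  s_3 = 0 + 0 + 0 + 0 + 1 + 1 + 1 + 1 = 4 ≡ 0 (mod 2).
  s_4 = 1 + 0 + 0 + 0 + 1 + 1 + 1 + 1 = 5 ≡ 1 (mod 2).
s = (1, 1, 0, 1)^T — this equals column 13 of H (binary 1101), so error is at position 13.
Correct: flip bit 13 of r = 100100001111111 to get c = 100100001111011.


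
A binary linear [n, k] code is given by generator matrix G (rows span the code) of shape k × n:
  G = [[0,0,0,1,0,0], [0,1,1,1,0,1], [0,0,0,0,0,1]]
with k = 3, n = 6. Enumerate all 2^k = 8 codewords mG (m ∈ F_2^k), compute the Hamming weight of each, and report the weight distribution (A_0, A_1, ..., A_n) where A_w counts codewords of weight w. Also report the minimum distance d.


Weight distribution: A_0 = 1, A_1 = 2, A_2 = 2, A_3 = 2, A_4 = 1. Minimum distance d = 1.

Enumerate all 2^3 = 8 messages m ∈ F_2^3.
For each, compute codeword c = mG in F_2^6, then tally its weight.
  m = 000 → c = 000000, weight = 0.
  m = 100 → c = 000100, weight = 1.
  m = 010 → c = 011101, weight = 4.
  m = 110 → c = 011001, weight = 3.
  m = 001 → c = 000001, weight = 1.
  m = 101 → c = 000101, weight = 2.
  m = 011 → c = 011100, weight = 3.
  m = 111 → c = 011000, weight = 2.
Tally weights:
  weight 0: 1 codewords.
  weight 1: 2 codewords.
  weight 2: 2 codewords.
  weight 3: 2 codewords.
  weight 4: 1 codewords.
Minimum distance d = smallest w > 0 with A_w > 0 = 1.
Sanity: Σ A_w = 8 = 2^3 = 8 ✓.


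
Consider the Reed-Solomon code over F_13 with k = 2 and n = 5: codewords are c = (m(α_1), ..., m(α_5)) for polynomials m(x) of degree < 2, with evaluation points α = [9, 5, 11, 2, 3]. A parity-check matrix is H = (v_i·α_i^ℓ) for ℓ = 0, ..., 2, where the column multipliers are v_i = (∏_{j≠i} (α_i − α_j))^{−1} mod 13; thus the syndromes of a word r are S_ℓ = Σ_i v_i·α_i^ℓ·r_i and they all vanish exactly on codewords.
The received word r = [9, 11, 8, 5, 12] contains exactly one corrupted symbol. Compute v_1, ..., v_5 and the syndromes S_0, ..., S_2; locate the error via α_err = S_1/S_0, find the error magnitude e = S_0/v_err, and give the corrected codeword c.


S = (11, 9, 5), error at position 4, error magnitude e = 12, c = [9, 11, 8, 6, 12].

Step 1: column multipliers v_i = (∏_{j≠i}(α_i − α_j))^{−1} mod 13.
  i = 1 (α = 9): (9−5)(9−11)(9−2)(9−3) = 4·(−2)·7·6 = −336 ≡ 2, so v_1 = 2^{−1} = 7 (mod 13).
  i = 2 (α = 5): (5−9)(5−11)(5−2)(5−3) = (−4)·(−6)·3·2 = 144 ≡ 1, so v_2 = 1^{−1} = 1 (mod 13).
  i = 3 (α = 11): (11−9)(11−5)(11−2)(11−3) = 2·6·9·8 = 864 ≡ 6, so v_3 = 6^{−1} = 11 (mod 13).
  i = 4 (α = 2): (2−9)(2−5)(2−11)(2−3) = (−7)·(−3)·(−9)·(−1) = 189 ≡ 7, so v_4 = 7^{−1} = 2 (mod 13).
  i = 5 (α = 3): (3−9)(3−5)(3−11)(3−2) = (−6)·(−2)·(−8)·1 = −96 ≡ 8, so v_5 = 8^{−1} = 5 (mod 13).
  v = [7, 1, 11, 2, 5].
Step 2: syndromes of r = [9, 11, 8, 5, 12] (all sums mod 13).
  S_0 = Σ v_i r_i = 7·9 + 1·11 + 11·8 + 2·5 + 5·12 = 232 ≡ 11.
  S_1 = Σ v_i α_i r_i = 7·9·9 + 1·5·11 + 11·11·8 + 2·2·5 + 5·3·12 = 1790 ≡ 9.
  α_i^2 mod 13 = [3, 12, 4, 4, 9].
  S_2 = Σ v_i α_i^2 r_i = 7·3·9 + 1·12·11 + 11·4·8 + 2·4·5 + 5·9·12 = 1253 ≡ 5.
  S = (11, 9, 5) ≠ 0, so r is not a codeword (an error is present).
Step 3: locate the error. For a single error e at position i, S_ℓ = v_i·e·α_i^ℓ, so α_err = S_1/S_0.
  S_0^{−1} = 11^{−1} = 6 (mod 13), so α_err = 9·6 = 54 ≡ 2 = α_4. Error position i = 4.
  Consistency check: S_2/S_1 = 5·3 = 15 ≡ 2 = α_err ✓ (single-error assumption holds).
Step 4: error magnitude e = S_0/v_4 = S_0·∏_{j≠4}(α_4 − α_j) = 11·7 = 77 ≡ 12 (mod 13).
Step 5: correct position 4: c_4 = r_4 − e = 5 − 12 ≡ 6 (mod 13). Hence c = [9, 11, 8, 6, 12].
  Check: interpolating c through the α_i gives m(x) = 7 + 6·x (degree < 2) with m(α_i) = c_i for every i, so c is indeed a codeword.


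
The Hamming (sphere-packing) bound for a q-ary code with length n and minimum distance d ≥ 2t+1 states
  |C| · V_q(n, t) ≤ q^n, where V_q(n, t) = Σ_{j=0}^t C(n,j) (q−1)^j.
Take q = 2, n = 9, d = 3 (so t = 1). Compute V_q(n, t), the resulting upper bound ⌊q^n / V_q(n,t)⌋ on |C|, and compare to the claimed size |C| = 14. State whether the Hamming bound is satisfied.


V_q(n, t) = 10, q^n = 512, Hamming bound = 51, |C| = 14 ≤ bound (satisfied).

Step 1: Compute V_q(n, t) = Σ_{j=0}^1 C(n, j) (q−1)^j.
  j = 0: C(9,0)·(1)^0 = 1·1 = 1.
  j = 1: C(9,1)·(1)^1 = 9·1 = 9.
  V_q(n, t) = 1 + 9 = 10.
Step 2: q^n = 2^9 = 512.
Step 3: Hamming bound ⌊q^n / V_q(n,t)⌋ = ⌊512/10⌋ = 51.
Step 4: Compare |C| = 14 to 51: satisfied.
The claimed |C| lies below the Hamming bound.


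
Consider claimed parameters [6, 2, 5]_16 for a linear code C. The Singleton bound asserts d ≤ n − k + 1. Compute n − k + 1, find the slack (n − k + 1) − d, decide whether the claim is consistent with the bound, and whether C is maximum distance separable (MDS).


Singleton RHS = n − k + 1 = 5, slack = 0, bound satisfied, MDS.

Singleton bound: d ≤ n − k + 1.
Here n = 6, k = 2, so n − k + 1 = 5.
Given d = 5, check d ≤ 5: YES.
Slack = (n − k + 1) − d = 0.
The code is MDS (slack = 0).
Description: the claimed parameters are [6, 2, 5]_16; such a code would be MDS (meets Singleton bound).


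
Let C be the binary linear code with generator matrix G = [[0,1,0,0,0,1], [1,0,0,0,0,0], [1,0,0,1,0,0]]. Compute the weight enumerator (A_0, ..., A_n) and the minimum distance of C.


Weight distribution: A_0 = 1, A_1 = 2, A_2 = 2, A_3 = 2, A_4 = 1. Minimum distance d = 1.

Enumerate all 2^3 = 8 messages m ∈ F_2^3.
For each, compute codeword c = mG in F_2^6, then tally its weight.
  m = 000 → c = 000000, weight = 0.
  m = 100 → c = 010001, weight = 2.
  m = 010 → c = 100000, weight = 1.
  m = 110 → c = 110001, weight = 3.
  m = 001 → c = 100100, weight = 2.
  m = 101 → c = 110101, weight = 4.
  m = 011 → c = 000100, weight = 1.
  m = 111 → c = 010101, weight = 3.
Tally weights:
  weight 0: 1 codewords.
  weight 1: 2 codewords.
  weight 2: 2 codewords.
  weight 3: 2 codewords.
  weight 4: 1 codewords.
Minimum distance d = smallest w > 0 with A_w > 0 = 1.
Sanity: Σ A_w = 8 = 2^3 = 8 ✓.


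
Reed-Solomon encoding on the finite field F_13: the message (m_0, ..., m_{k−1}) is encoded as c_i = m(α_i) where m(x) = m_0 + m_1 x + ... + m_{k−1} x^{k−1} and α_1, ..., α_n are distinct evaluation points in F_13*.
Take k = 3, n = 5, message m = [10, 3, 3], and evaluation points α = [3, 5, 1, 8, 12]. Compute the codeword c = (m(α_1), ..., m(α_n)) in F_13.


c = [7, 9, 3, 5, 10]

Message polynomial: m(x) = 10 + 3·x + 3·x^2 (mod 13).
For each evaluation point α_i, compute m(α_i) mod 13:
  α_1 = 3: Horner steps 3 → 12 → 7, so m(3) = 7.
  α_2 = 5: Horner steps 3 → 5 → 9, so m(5) = 9.
  α_3 = 1: Horner steps 3 → 6 → 3, so m(1) = 3.
  α_4 = 8: Horner steps 3 → 1 → 5, so m(8) = 5.
  α_5 = 12: Horner steps 3 → 0 → 10, so m(12) = 10.
Codeword c = [7, 9, 3, 5, 10] ∈ F_13^5.


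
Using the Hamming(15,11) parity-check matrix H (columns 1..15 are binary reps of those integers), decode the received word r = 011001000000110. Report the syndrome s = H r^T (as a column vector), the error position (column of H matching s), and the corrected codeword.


s = (0, 1, 0, 0)^T, error position = 4, corrected codeword c = 011101000000110

Compute s = H r^T mod 2 one row at a time:
  s_1 = 0 + 0 + 0 + 0 + 0 + 1 + 1 + 0 = 2 ≡ 0 (mod 2).
  s_2 = 0 + 0 + 1 + 0 + 0 + 1 + 1 + 0 = 3 ≡ 1 (mod 2).
  s_3 = 1 + 1 + 1 + 0 + 0 + 0 + 1 + 0 = 4 ≡ 0 (mod 2).
  s_4 = 0 + 1 + 0 + 0 + 0 + 0 + 1 + 0 = 2 ≡ 0 (mod 2).
s = (0, 1, 0, 0)^T — this equals column 4 of H (binary 0100), so error is at position 4.
Correct: flip bit 4 of r = 011001000000110 to get c = 011101000000110.


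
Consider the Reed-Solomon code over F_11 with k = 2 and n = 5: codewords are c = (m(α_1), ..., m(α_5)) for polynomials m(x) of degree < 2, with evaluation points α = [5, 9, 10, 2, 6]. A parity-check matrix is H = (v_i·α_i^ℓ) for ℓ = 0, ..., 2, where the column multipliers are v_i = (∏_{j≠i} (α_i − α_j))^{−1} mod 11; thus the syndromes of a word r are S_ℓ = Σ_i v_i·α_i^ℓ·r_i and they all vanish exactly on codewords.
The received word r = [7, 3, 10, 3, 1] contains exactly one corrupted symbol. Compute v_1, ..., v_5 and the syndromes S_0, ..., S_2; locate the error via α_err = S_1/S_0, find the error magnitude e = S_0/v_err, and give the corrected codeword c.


S = (5, 1, 9), error at position 2, error magnitude e = 9, c = [7, 5, 10, 3, 1].

Step 1: column multipliers v_i = (∏_{j≠i}(α_i − α_j))^{−1} mod 11.
  i = 1 (α = 5): (5−9)(5−10)(5−2)(5−6) = (−4)·(−5)·3·(−1) = −60 ≡ 6, so v_1 = 6^{−1} = 2 (mod 11).
  i = 2 (α = 9): (9−5)(9−10)(9−2)(9−6) = 4·(−1)·7·3 = −84 ≡ 4, so v_2 = 4^{−1} = 3 (mod 11).
  i = 3 (α = 10): (10−5)(10−9)(10−2)(10−6) = 5·1·8·4 = 160 ≡ 6, so v_3 = 6^{−1} = 2 (mod 11).
  i = 4 (α = 2): (2−5)(2−9)(2−10)(2−6) = (−3)·(−7)·(−8)·(−4) = 672 ≡ 1, so v_4 = 1^{−1} = 1 (mod 11).
  i = 5 (α = 6): (6−5)(6−9)(6−10)(6−2) = 1·(−3)·(−4)·4 = 48 ≡ 4, so v_5 = 4^{−1} = 3 (mod 11).
  v = [2, 3, 2, 1, 3].
Step 2: syndromes of r = [7, 3, 10, 3, 1] (all sums mod 11).
  S_0 = Σ v_i r_i = 2·7 + 3·3 + 2·10 + 1·3 + 3·1 = 49 ≡ 5.
  S_1 = Σ v_i α_i r_i = 2·5·7 + 3·9·3 + 2·10·10 + 1·2·3 + 3·6·1 = 375 ≡ 1.
  α_i^2 mod 11 = [3, 4, 1, 4, 3].
  S_2 = Σ v_i α_i^2 r_i = 2·3·7 + 3·4·3 + 2·1·10 + 1·4·3 + 3·3·1 = 119 ≡ 9.
  S = (5, 1, 9) ≠ 0, so r is not a codeword (an error is present).
Step 3: locate the error. For a single error e at position i, S_ℓ = v_i·e·α_i^ℓ, so α_err = S_1/S_0.
  S_0^{−1} = 5^{−1} = 9 (mod 11), so α_err = 1·9 = 9 ≡ 9 = α_2. Error position i = 2.
  Consistency check: S_2/S_1 = 9·1 = 9 ≡ 9 = α_err ✓ (single-error assumption holds).
Step 4: error magnitude e = S_0/v_2 = S_0·∏_{j≠2}(α_2 − α_j) = 5·4 = 20 ≡ 9 (mod 11).
Step 5: correct position 2: c_2 = r_2 − e = 3 − 9 ≡ 5 (mod 11). Hence c = [7, 5, 10, 3, 1].
  Check: interpolating c through the α_i gives m(x) = 4 + 5·x (degree < 2) with m(α_i) = c_i for every i, so c is indeed a codeword.


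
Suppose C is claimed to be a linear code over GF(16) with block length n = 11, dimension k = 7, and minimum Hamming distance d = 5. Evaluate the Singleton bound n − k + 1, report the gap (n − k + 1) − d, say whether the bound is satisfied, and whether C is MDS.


Singleton RHS = n − k + 1 = 5, slack = 0, bound satisfied, MDS.

Singleton bound: d ≤ n − k + 1.
Here n = 11, k = 7, so n − k + 1 = 5.
Given d = 5, check d ≤ 5: YES.
Slack = (n − k + 1) − d = 0.
The code is MDS (slack = 0).
Description: the claimed parameters are [11, 7, 5]_16; such a code would be MDS (meets Singleton bound).


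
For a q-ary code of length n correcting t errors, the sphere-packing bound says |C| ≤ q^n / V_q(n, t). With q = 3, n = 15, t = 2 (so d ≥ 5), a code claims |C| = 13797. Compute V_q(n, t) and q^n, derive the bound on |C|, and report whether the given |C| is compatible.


V_q(n, t) = 451, q^n = 14348907, Hamming bound = 31815, |C| = 13797 ≤ bound (satisfied).

Step 1: Compute V_q(n, t) = Σ_{j=0}^2 C(n, j) (q−1)^j.
  j = 0: C(15,0)·(2)^0 = 1·1 = 1.
  j = 1: C(15,1)·(2)^1 = 15·2 = 30.
  j = 2: C(15,2)·(2)^2 = 105·4 = 420.
  V_q(n, t) = 1 + 30 + 420 = 451.
Step 2: q^n = 3^15 = 14348907.
Step 3: Hamming bound ⌊q^n / V_q(n,t)⌋ = ⌊14348907/451⌋ = 31815.
Step 4: Compare |C| = 13797 to 31815: satisfied.
The claimed |C| lies below the Hamming bound.


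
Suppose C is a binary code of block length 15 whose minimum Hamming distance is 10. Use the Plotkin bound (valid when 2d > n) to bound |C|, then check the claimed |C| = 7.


Plotkin bound M ≤ 4; given |C| = 7 > bound (violated).

Check applicability: 2d = 20, n = 15.
2d − n = 5 > 0, so Plotkin applies.
Compute d/(2d−n) = 10/5 ≈ 2.0000.
⌊d/(2d−n)⌋ = 2.
Plotkin bound: M ≤ 2·2 = 4.
Given |C| = 7, check: VIOLATED.
This |C| is above the Plotkin bound, so no binary code with n = 15, d = 10 and 7 codewords exists.


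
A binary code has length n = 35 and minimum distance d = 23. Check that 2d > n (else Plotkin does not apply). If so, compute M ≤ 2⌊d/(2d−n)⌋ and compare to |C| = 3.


Plotkin bound M ≤ 4; given |C| = 3 ≤ bound (satisfied).

Check applicability: 2d = 46, n = 35.
2d − n = 11 > 0, so Plotkin applies.
Compute d/(2d−n) = 23/11 ≈ 2.0909.
⌊d/(2d−n)⌋ = 2.
Plotkin bound: M ≤ 2·2 = 4.
Given |C| = 3, check: satisfied.
This |C| is below the Plotkin bound.


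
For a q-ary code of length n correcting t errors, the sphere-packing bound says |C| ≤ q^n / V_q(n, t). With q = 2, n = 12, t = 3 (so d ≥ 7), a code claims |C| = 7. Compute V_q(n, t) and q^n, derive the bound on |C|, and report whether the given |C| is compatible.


V_q(n, t) = 299, q^n = 4096, Hamming bound = 13, |C| = 7 ≤ bound (satisfied).

Step 1: Compute V_q(n, t) = Σ_{j=0}^3 C(n, j) (q−1)^j.
  j = 0: C(12,0)·(1)^0 = 1·1 = 1.
  j = 1: C(12,1)·(1)^1 = 12·1 = 12.
  j = 2: C(12,2)·(1)^2 = 66·1 = 66.
  j = 3: C(12,3)·(1)^3 = 220·1 = 220.
  V_q(n, t) = 1 + 12 + 66 + 220 = 299.
Step 2: q^n = 2^12 = 4096.
Step 3: Hamming bound ⌊q^n / V_q(n,t)⌋ = ⌊4096/299⌋ = 13.
Step 4: Compare |C| = 7 to 13: satisfied.
The claimed |C| lies below the Hamming bound.


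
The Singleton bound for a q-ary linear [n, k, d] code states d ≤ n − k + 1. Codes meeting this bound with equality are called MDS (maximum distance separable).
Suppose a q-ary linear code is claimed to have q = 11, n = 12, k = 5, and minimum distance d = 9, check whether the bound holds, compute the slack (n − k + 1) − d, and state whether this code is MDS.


Singleton RHS = n − k + 1 = 8, slack = -1, bound violated (no such code; not MDS).

Singleton bound: d ≤ n − k + 1.
Here n = 12, k = 5, so n − k + 1 = 8.
Given d = 9, check d ≤ 8: NO.
Slack = (n − k + 1) − d = -1.
The slack is negative: d = 9 exceeds n − k + 1 = 8 by 1, so the Singleton bound is violated and no linear [12, 5, 9]_11 code can exist. In particular it is not MDS (MDS requires d = n − k + 1 exactly).
Description: the claimed parameters are [12, 5, 9]_11; such a code would be impossible (violates the Singleton bound).


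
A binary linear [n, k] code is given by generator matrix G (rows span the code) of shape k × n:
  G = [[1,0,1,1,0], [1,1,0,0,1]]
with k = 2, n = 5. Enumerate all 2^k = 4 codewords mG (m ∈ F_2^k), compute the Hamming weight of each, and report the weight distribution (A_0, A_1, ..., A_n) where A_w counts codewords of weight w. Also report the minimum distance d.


Weight distribution: A_0 = 1, A_3 = 2, A_4 = 1. Minimum distance d = 3.

Enumerate all 2^2 = 4 messages m ∈ F_2^2.
For each, compute codeword c = mG in F_2^5, then tally its weight.
  m = 00 → c = 00000, weight = 0.
  m = 10 → c = 10110, weight = 3.
  m = 01 → c = 11001, weight = 3.
  m = 11 → c = 01111, weight = 4.
Tally weights:
  weight 0: 1 codewords.
  weight 3: 2 codewords.
  weight 4: 1 codewords.
Minimum distance d = smallest w > 0 with A_w > 0 = 3.
Sanity: Σ A_w = 4 = 2^2 = 4 ✓.


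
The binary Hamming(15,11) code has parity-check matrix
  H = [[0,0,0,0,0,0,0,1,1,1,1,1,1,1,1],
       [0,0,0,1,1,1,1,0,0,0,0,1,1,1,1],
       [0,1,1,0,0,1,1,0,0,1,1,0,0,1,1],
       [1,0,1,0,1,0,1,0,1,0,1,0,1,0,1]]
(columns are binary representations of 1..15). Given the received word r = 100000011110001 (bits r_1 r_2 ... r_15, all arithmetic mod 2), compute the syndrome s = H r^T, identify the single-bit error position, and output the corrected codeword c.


s = (1, 1, 1, 0)^T, error position = 14, corrected codeword c = 100000011110011

Compute s = H r^T mod 2 one row at a time:
  s_1 = 1 + 1 + 1 + 1 + 0 + 0 + 0 + 1 = 5 ≡ 1 (mod 2).
  s_2 = 0 + 0 + 0 + 0 + 0 + 0 + 0 + 1 = 1 ≡ 1 (mod 2).
  s_3 = 0 + 0 + 0 + 0 + 1 + 1 + 0 + 1 = 3 ≡ 1 (mod 2).
  s_4 = 1 + 0 + 0 + 0 + 1 + 1 + 0 + 1 = 4 ≡ 0 (mod 2).
s = (1, 1, 1, 0)^T — this equals column 14 of H (binary 1110), so error is at position 14.
Correct: flip bit 14 of r = 100000011110001 to get c = 100000011110011.


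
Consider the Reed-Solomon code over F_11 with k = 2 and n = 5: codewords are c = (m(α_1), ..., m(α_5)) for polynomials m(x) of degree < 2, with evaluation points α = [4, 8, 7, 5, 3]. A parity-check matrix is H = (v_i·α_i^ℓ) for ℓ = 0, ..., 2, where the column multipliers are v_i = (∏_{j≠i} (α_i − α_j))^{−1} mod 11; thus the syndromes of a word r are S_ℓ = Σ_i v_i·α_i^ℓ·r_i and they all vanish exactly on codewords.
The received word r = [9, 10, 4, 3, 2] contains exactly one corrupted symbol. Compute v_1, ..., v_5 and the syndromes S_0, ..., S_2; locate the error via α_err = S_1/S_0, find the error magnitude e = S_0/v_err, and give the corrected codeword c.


S = (10, 7, 6), error at position 1, error magnitude e = 1, c = [8, 10, 4, 3, 2].

Step 1: column multipliers v_i = (∏_{j≠i}(α_i − α_j))^{−1} mod 11.
  i = 1 (α = 4): (4−8)(4−7)(4−5)(4−3) = (−4)·(−3)·(−1)·1 = −12 ≡ 10, so v_1 = 10^{−1} = 10 (mod 11).
  i = 2 (α = 8): (8−4)(8−7)(8−5)(8−3) = 4·1·3·5 = 60 ≡ 5, so v_2 = 5^{−1} = 9 (mod 11).
  i = 3 (α = 7): (7−4)(7−8)(7−5)(7−3) = 3·(−1)·2·4 = −24 ≡ 9, so v_3 = 9^{−1} = 5 (mod 11).
  i = 4 (α = 5): (5−4)(5−8)(5−7)(5−3) = 1·(−3)·(−2)·2 = 12 ≡ 1, so v_4 = 1^{−1} = 1 (mod 11).
  i = 5 (α = 3): (3−4)(3−8)(3−7)(3−5) = (−1)·(−5)·(−4)·(−2) = 40 ≡ 7, so v_5 = 7^{−1} = 8 (mod 11).
  v = [10, 9, 5, 1, 8].
Step 2: syndromes of r = [9, 10, 4, 3, 2] (all sums mod 11).
  S_0 = Σ v_i r_i = 10·9 + 9·10 + 5·4 + 1·3 + 8·2 = 219 ≡ 10.
  S_1 = Σ v_i α_i r_i = 10·4·9 + 9·8·10 + 5·7·4 + 1·5·3 + 8·3·2 = 1283 ≡ 7.
  α_i^2 mod 11 = [5, 9, 5, 3, 9].
  S_2 = Σ v_i α_i^2 r_i = 10·5·9 + 9·9·10 + 5·5·4 + 1·3·3 + 8·9·2 = 1513 ≡ 6.
  S = (10, 7, 6) ≠ 0, so r is not a codeword (an error is present).
Step 3: locate the error. For a single error e at position i, S_ℓ = v_i·e·α_i^ℓ, so α_err = S_1/S_0.
  S_0^{−1} = 10^{−1} = 10 (mod 11), so α_err = 7·10 = 70 ≡ 4 = α_1. Error position i = 1.
  Consistency check: S_2/S_1 = 6·8 = 48 ≡ 4 = α_err ✓ (single-error assumption holds).
Step 4: error magnitude e = S_0/v_1 = S_0·∏_{j≠1}(α_1 − α_j) = 10·10 = 100 ≡ 1 (mod 11).
Step 5: correct position 1: c_1 = r_1 − e = 9 − 1 ≡ 8 (mod 11). Hence c = [8, 10, 4, 3, 2].
  Check: interpolating c through the α_i gives m(x) = 6 + 6·x (degree < 2) with m(α_i) = c_i for every i, so c is indeed a codeword.


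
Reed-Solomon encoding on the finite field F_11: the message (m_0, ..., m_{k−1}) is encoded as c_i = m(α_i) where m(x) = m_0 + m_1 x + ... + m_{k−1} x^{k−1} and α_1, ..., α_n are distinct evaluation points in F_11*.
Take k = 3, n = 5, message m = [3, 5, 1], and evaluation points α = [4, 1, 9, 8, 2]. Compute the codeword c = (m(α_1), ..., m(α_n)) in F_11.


c = [6, 9, 8, 8, 6]

Message polynomial: m(x) = 3 + 5·x + 1·x^2 (mod 11).
For each evaluation point α_i, compute m(α_i) mod 11:
  α_1 = 4: Horner steps 1 → 9 → 6, so m(4) = 6.
  α_2 = 1: Horner steps 1 → 6 → 9, so m(1) = 9.
  α_3 = 9: Horner steps 1 → 3 → 8, so m(9) = 8.
  α_4 = 8: Horner steps 1 → 2 → 8, so m(8) = 8.
  α_5 = 2: Horner steps 1 → 7 → 6, so m(2) = 6.
Codeword c = [6, 9, 8, 8, 6] ∈ F_11^5.


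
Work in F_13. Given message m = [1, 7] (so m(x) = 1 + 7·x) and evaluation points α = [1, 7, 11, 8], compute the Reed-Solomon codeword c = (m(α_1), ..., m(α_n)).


c = [8, 11, 0, 5]

Message polynomial: m(x) = 1 + 7·x (mod 13).
For each evaluation point α_i, compute m(α_i) mod 13:
  α_1 = 1: Horner steps 7 → 8, so m(1) = 8.
  α_2 = 7: Horner steps 7 → 11, so m(7) = 11.
  α_3 = 11: Horner steps 7 → 0, so m(11) = 0.
  α_4 = 8: Horner steps 7 → 5, so m(8) = 5.
Codeword c = [8, 11, 0, 5] ∈ F_13^4.


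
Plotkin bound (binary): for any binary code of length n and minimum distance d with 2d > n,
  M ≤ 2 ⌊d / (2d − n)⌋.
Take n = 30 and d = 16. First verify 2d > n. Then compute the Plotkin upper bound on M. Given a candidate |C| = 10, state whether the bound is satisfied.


Plotkin bound M ≤ 16; given |C| = 10 ≤ bound (satisfied).

Check applicability: 2d = 32, n = 30.
2d − n = 2 > 0, so Plotkin applies.
Compute d/(2d−n) = 16/2 ≈ 8.0000.
⌊d/(2d−n)⌋ = 8.
Plotkin bound: M ≤ 2·8 = 16.
Given |C| = 10, check: satisfied.
This |C| is below the Plotkin bound.


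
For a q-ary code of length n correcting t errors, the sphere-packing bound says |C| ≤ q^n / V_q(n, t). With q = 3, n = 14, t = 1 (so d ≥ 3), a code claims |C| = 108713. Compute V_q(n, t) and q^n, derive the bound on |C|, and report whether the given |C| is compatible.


V_q(n, t) = 29, q^n = 4782969, Hamming bound = 164929, |C| = 108713 ≤ bound (satisfied).

Step 1: Compute V_q(n, t) = Σ_{j=0}^1 C(n, j) (q−1)^j.
  j = 0: C(14,0)·(2)^0 = 1·1 = 1.
  j = 1: C(14,1)·(2)^1 = 14·2 = 28.
  V_q(n, t) = 1 + 28 = 29.
Step 2: q^n = 3^14 = 4782969.
Step 3: Hamming bound ⌊q^n / V_q(n,t)⌋ = ⌊4782969/29⌋ = 164929.
Step 4: Compare |C| = 108713 to 164929: satisfied.
The claimed |C| lies below the Hamming bound.


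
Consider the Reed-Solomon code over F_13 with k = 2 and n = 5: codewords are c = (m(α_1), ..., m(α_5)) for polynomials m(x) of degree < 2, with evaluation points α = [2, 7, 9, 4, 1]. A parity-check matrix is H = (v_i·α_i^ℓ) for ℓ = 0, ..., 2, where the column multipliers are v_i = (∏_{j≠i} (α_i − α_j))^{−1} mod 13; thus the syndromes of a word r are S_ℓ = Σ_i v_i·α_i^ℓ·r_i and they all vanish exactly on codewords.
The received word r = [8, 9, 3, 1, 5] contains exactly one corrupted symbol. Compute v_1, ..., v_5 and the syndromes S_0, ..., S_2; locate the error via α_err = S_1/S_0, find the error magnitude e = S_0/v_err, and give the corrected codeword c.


S = (6, 3, 8), error at position 2, error magnitude e = 12, c = [8, 10, 3, 1, 5].

Step 1: column multipliers v_i = (∏_{j≠i}(α_i − α_j))^{−1} mod 13.
  i = 1 (α = 2): (2−7)(2−9)(2−4)(2−1) = (−5)·(−7)·(−2)·1 = −70 ≡ 8, so v_1 = 8^{−1} = 5 (mod 13).
  i = 2 (α = 7): (7−2)(7−9)(7−4)(7−1) = 5·(−2)·3·6 = −180 ≡ 2, so v_2 = 2^{−1} = 7 (mod 13).
  i = 3 (α = 9): (9−2)(9−7)(9−4)(9−1) = 7·2·5·8 = 560 ≡ 1, so v_3 = 1^{−1} = 1 (mod 13).
  i = 4 (α = 4): (4−2)(4−7)(4−9)(4−1) = 2·(−3)·(−5)·3 = 90 ≡ 12, so v_4 = 12^{−1} = 12 (mod 13).
  i = 5 (α = 1): (1−2)(1−7)(1−9)(1−4) = (−1)·(−6)·(−8)·(−3) = 144 ≡ 1, so v_5 = 1^{−1} = 1 (mod 13).
  v = [5, 7, 1, 12, 1].
Step 2: syndromes of r = [8, 9, 3, 1, 5] (all sums mod 13).
  S_0 = Σ v_i r_i = 5·8 + 7·9 + 1·3 + 12·1 + 1·5 = 123 ≡ 6.
  S_1 = Σ v_i α_i r_i = 5·2·8 + 7·7·9 + 1·9·3 + 12·4·1 + 1·1·5 = 601 ≡ 3.
  α_i^2 mod 13 = [4, 10, 3, 3, 1].
  S_2 = Σ v_i α_i^2 r_i = 5·4·8 + 7·10·9 + 1·3·3 + 12·3·1 + 1·1·5 = 840 ≡ 8.
  S = (6, 3, 8) ≠ 0, so r is not a codeword (an error is present).
Step 3: locate the error. For a single error e at position i, S_ℓ = v_i·e·α_i^ℓ, so α_err = S_1/S_0.
  S_0^{−1} = 6^{−1} = 11 (mod 13), so α_err = 3·11 = 33 ≡ 7 = α_2. Error position i = 2.
  Consistency check: S_2/S_1 = 8·9 = 72 ≡ 7 = α_err ✓ (single-error assumption holds).
Step 4: error magnitude e = S_0/v_2 = S_0·∏_{j≠2}(α_2 − α_j) = 6·2 = 12 ≡ 12 (mod 13).
Step 5: correct position 2: c_2 = r_2 − e = 9 − 12 ≡ 10 (mod 13). Hence c = [8, 10, 3, 1, 5].
  Check: interpolating c through the α_i gives m(x) = 2 + 3·x (degree < 2) with m(α_i) = c_i for every i, so c is indeed a codeword.


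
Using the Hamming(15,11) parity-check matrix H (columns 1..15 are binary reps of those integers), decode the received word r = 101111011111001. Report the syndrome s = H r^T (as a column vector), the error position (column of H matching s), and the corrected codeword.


s = (0, 1, 1, 0)^T, error position = 6, corrected codeword c = 101110011111001

Compute s = H r^T mod 2 one row at a time:
  s_1 = 1 + 1 + 1 + 1 + 1 + 0 + 0 + 1 = 6 ≡ 0 (mod 2).
  s_2 = 1 + 1 + 1 + 0 + 1 + 0 + 0 + 1 = 5 ≡ 1 (mod 2).
  s_3 = 0 + 1 + 1 + 0 + 1 + 1 + 0 + 1 = 5 ≡ 1 (mod 2).
  s_4 = 1 + 1 + 1 + 0 + 1 + 1 + 0 + 1 = 6 ≡ 0 (mod 2).
s = (0, 1, 1, 0)^T — this equals column 6 of H (binary 0110), so error is at position 6.
Correct: flip bit 6 of r = 101111011111001 to get c = 101110011111001.


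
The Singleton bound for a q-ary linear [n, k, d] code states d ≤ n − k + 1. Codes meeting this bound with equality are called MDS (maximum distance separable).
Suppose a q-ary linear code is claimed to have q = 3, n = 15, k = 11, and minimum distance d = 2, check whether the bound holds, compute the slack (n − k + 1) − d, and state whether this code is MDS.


Singleton RHS = n − k + 1 = 5, slack = 3, bound satisfied, not MDS.

Singleton bound: d ≤ n − k + 1.
Here n = 15, k = 11, so n − k + 1 = 5.
Given d = 2, check d ≤ 5: YES.
Slack = (n − k + 1) − d = 3.
The code is NOT MDS (slack = 3 > 0).
Description: the claimed parameters are [15, 11, 2]_3; such a code would be non-MDS.
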